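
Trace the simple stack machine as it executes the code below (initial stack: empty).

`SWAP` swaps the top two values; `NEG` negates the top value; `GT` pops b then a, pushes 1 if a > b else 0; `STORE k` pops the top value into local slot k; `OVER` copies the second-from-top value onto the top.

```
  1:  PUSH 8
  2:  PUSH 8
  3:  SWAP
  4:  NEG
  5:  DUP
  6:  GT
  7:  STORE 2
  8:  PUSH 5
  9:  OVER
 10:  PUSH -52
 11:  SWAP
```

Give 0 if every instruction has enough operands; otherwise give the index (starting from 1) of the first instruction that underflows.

0

PUSH 8    [8]
PUSH 8    [8, 8]
SWAP      [8, 8]
NEG       [8, -8]
DUP       [8, -8, -8]
GT        [8, 0]
STORE 2   [8]
PUSH 5    [8, 5]
OVER      [8, 5, 8]
PUSH -52  [8, 5, 8, -52]
SWAP      [8, 5, -52, 8]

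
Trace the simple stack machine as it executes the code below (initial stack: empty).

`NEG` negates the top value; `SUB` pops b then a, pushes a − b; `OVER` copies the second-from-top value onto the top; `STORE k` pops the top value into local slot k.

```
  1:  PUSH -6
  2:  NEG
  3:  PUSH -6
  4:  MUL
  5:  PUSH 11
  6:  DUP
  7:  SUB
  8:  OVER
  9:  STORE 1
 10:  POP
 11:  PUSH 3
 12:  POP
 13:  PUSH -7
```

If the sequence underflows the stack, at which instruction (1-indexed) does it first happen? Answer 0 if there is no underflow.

PUSH -6 -> [-6]
NEG     -> [6]
PUSH -6 -> [6, -6]
MUL     -> [-36]
PUSH 11 -> [-36, 11]
DUP     -> [-36, 11, 11]
SUB     -> [-36, 0]
OVER    -> [-36, 0, -36]
STORE 1 -> [-36, 0]
POP     -> [-36]
PUSH 3  -> [-36, 3]
POP     -> [-36]
PUSH -7 -> [-36, -7]

0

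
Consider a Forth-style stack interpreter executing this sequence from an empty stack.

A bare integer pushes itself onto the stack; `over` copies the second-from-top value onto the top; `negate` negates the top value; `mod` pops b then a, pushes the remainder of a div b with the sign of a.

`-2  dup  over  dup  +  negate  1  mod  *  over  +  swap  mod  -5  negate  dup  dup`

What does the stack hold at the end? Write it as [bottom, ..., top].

-2     : -2
dup    : -2 -2
over   : -2 -2 -2
dup    : -2 -2 -2 -2
+      : -2 -2 -4
negate : -2 -2 4
1      : -2 -2 4 1
mod    : -2 -2 0
*      : -2 0
over   : -2 0 -2
+      : -2 -2
swap   : -2 -2
mod    : 0
-5     : 0 -5
negate : 0 5
dup    : 0 5 5
dup    : 0 5 5 5

[0, 5, 5, 5]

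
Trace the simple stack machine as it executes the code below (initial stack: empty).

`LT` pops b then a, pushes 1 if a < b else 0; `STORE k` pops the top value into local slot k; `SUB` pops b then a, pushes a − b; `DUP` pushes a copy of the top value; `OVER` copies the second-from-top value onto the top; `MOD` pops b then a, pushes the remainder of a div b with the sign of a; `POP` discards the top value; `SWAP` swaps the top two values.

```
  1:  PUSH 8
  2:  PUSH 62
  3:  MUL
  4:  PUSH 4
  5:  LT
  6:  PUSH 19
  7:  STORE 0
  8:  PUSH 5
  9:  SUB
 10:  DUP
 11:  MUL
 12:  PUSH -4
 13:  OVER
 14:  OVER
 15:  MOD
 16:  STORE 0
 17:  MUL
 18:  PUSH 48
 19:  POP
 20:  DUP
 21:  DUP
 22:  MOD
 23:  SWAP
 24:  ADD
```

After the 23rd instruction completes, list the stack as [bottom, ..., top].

PUSH 8  -> [8]
PUSH 62 -> [8, 62]
MUL     -> [496]
PUSH 4  -> [496, 4]
LT      -> [0]
PUSH 19 -> [0, 19]
STORE 0 -> [0]
PUSH 5  -> [0, 5]
SUB     -> [-5]
DUP     -> [-5, -5]
MUL     -> [25]
PUSH -4 -> [25, -4]
OVER    -> [25, -4, 25]
OVER    -> [25, -4, 25, -4]
MOD     -> [25, -4, 1]
STORE 0 -> [25, -4]
MUL     -> [-100]
PUSH 48 -> [-100, 48]
POP     -> [-100]
DUP     -> [-100, -100]
DUP     -> [-100, -100, -100]
MOD     -> [-100, 0]
SWAP    -> [0, -100]

[0, -100]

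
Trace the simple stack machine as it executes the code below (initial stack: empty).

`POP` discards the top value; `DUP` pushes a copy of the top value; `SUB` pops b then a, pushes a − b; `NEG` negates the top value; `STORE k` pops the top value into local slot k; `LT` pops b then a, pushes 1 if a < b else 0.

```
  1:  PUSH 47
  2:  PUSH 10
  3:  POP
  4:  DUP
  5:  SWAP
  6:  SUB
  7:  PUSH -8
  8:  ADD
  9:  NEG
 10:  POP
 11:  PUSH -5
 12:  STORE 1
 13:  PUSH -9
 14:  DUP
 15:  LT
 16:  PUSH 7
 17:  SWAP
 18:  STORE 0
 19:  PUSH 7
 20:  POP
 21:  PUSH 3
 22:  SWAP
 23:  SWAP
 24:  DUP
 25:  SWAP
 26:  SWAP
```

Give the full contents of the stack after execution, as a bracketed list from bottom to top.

[7, 3, 3]

PUSH 47 → 47
PUSH 10 → 47 10
POP     → 47
DUP     → 47 47
SWAP    → 47 47
SUB     → 0
PUSH -8 → 0 -8
ADD     → -8
NEG     → 8
POP     → (empty)
PUSH -5 → -5
STORE 1 → (empty)
PUSH -9 → -9
DUP     → -9 -9
LT      → 0
PUSH 7  → 0 7
SWAP    → 7 0
STORE 0 → 7
PUSH 7  → 7 7
POP     → 7
PUSH 3  → 7 3
SWAP    → 3 7
SWAP    → 7 3
DUP     → 7 3 3
SWAP    → 7 3 3
SWAP    → 7 3 3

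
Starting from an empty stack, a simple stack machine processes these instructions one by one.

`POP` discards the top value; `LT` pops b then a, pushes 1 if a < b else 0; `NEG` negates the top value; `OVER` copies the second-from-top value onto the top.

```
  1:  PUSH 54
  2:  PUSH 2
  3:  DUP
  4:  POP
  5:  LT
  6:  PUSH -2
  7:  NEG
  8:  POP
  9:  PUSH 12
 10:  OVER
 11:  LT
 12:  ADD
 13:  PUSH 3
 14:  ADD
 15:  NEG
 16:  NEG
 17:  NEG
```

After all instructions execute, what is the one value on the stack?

-3

PUSH 54 -> 54
PUSH 2  -> 54 2
DUP     -> 54 2 2
POP     -> 54 2
LT      -> 0
PUSH -2 -> 0 -2
NEG     -> 0 2
POP     -> 0
PUSH 12 -> 0 12
OVER    -> 0 12 0
LT      -> 0 0
ADD     -> 0
PUSH 3  -> 0 3
ADD     -> 3
NEG     -> -3
NEG     -> 3
NEG     -> -3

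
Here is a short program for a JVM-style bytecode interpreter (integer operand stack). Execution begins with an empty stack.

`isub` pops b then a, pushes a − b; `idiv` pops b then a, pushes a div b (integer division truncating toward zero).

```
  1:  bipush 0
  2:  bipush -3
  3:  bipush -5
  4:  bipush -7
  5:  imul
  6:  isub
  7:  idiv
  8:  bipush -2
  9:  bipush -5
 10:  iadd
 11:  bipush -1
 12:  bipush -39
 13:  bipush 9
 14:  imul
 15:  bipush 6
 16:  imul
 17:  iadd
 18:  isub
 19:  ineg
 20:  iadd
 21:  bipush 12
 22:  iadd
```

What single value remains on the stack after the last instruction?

bipush 0   -> [0]
bipush -3  -> [0, -3]
bipush -5  -> [0, -3, -5]
bipush -7  -> [0, -3, -5, -7]
imul       -> [0, -3, 35]
isub       -> [0, -38]
idiv       -> [0]
bipush -2  -> [0, -2]
bipush -5  -> [0, -2, -5]
iadd       -> [0, -7]
bipush -1  -> [0, -7, -1]
bipush -39 -> [0, -7, -1, -39]
bipush 9   -> [0, -7, -1, -39, 9]
imul       -> [0, -7, -1, -351]
bipush 6   -> [0, -7, -1, -351, 6]
imul       -> [0, -7, -1, -2106]
iadd       -> [0, -7, -2107]
isub       -> [0, 2100]
ineg       -> [0, -2100]
iadd       -> [-2100]
bipush 12  -> [-2100, 12]
iadd       -> [-2088]

-2088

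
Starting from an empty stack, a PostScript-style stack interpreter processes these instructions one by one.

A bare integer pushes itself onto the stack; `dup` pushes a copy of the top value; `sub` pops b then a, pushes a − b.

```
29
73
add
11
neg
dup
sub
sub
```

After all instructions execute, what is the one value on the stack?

102

29  -> [29]
73  -> [29, 73]
add -> [102]
11  -> [102, 11]
neg -> [102, -11]
dup -> [102, -11, -11]
sub -> [102, 0]
sub -> [102]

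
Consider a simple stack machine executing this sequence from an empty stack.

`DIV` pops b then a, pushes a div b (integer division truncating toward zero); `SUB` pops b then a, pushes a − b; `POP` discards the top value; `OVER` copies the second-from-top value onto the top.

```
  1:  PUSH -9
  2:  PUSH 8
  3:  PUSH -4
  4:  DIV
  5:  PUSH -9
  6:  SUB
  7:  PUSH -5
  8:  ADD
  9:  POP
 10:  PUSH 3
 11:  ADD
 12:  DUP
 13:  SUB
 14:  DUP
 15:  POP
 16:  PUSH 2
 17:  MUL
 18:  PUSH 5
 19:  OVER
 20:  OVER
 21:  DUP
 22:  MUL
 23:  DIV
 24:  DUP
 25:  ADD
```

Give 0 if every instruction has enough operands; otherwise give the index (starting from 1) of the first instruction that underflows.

PUSH -9 -> -9
PUSH 8  -> -9 8
PUSH -4 -> -9 8 -4
DIV     -> -9 -2
PUSH -9 -> -9 -2 -9
SUB     -> -9 7
PUSH -5 -> -9 7 -5
ADD     -> -9 2
POP     -> -9
PUSH 3  -> -9 3
ADD     -> -6
DUP     -> -6 -6
SUB     -> 0
DUP     -> 0 0
POP     -> 0
PUSH 2  -> 0 2
MUL     -> 0
PUSH 5  -> 0 5
OVER    -> 0 5 0
OVER    -> 0 5 0 5
DUP     -> 0 5 0 5 5
MUL     -> 0 5 0 25
DIV     -> 0 5 0
DUP     -> 0 5 0 0
ADD     -> 0 5 0

0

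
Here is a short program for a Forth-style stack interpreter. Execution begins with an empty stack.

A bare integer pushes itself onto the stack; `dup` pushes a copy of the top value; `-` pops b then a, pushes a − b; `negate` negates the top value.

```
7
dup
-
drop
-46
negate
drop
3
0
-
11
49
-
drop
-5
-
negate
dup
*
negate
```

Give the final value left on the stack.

7      -> [7]
dup    -> [7, 7]
-      -> [0]
drop   -> []
-46    -> [-46]
negate -> [46]
drop   -> []
3      -> [3]
0      -> [3, 0]
-      -> [3]
11     -> [3, 11]
49     -> [3, 11, 49]
-      -> [3, -38]
drop   -> [3]
-5     -> [3, -5]
-      -> [8]
negate -> [-8]
dup    -> [-8, -8]
*      -> [64]
negate -> [-64]

-64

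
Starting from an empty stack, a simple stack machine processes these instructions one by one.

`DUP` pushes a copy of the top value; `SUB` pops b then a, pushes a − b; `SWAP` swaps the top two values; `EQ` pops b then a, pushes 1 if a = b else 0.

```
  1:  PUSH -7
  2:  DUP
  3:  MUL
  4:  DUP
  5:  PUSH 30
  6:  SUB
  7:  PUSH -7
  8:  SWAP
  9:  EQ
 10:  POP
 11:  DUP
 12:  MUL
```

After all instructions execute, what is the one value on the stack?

PUSH -7 : [-7]
DUP     : [-7, -7]
MUL     : [49]
DUP     : [49, 49]
PUSH 30 : [49, 49, 30]
SUB     : [49, 19]
PUSH -7 : [49, 19, -7]
SWAP    : [49, -7, 19]
EQ      : [49, 0]
POP     : [49]
DUP     : [49, 49]
MUL     : [2401]

2401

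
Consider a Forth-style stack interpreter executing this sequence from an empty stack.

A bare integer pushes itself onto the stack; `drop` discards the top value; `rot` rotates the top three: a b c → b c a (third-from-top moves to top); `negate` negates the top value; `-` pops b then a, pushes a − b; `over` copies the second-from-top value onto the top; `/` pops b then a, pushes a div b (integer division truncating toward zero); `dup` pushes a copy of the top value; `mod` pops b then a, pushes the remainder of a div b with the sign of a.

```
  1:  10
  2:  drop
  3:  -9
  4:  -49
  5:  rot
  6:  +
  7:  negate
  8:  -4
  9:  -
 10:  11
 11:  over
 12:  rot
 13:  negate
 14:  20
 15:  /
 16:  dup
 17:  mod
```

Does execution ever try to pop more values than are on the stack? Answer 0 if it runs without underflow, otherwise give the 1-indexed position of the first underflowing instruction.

10   -> 10
drop -> (empty)
-9   -> -9
-49  -> -9 -49
rot  — needs 3 operands, stack has 2 → underflow

5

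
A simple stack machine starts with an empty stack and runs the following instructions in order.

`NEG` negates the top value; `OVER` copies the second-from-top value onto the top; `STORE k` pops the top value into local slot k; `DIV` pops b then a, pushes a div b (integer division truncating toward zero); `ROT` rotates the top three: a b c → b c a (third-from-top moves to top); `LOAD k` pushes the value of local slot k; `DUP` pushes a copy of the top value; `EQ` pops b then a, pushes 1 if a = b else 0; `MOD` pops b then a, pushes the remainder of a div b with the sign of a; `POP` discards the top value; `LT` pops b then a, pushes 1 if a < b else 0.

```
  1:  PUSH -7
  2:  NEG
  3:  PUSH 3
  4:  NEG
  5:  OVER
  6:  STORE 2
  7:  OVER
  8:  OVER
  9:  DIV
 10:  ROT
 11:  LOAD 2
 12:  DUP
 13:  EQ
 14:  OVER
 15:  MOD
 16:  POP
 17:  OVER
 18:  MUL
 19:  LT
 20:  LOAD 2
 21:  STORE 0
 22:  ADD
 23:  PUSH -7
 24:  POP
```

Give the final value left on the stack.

-3

PUSH -7 : -7
NEG     : 7
PUSH 3  : 7 3
NEG     : 7 -3
OVER    : 7 -3 7
STORE 2 : 7 -3
OVER    : 7 -3 7
OVER    : 7 -3 7 -3
DIV     : 7 -3 -2
ROT     : -3 -2 7
LOAD 2  : -3 -2 7 7
DUP     : -3 -2 7 7 7
EQ      : -3 -2 7 1
OVER    : -3 -2 7 1 7
MOD     : -3 -2 7 1
POP     : -3 -2 7
OVER    : -3 -2 7 -2
MUL     : -3 -2 -14
LT      : -3 0
LOAD 2  : -3 0 7
STORE 0 : -3 0
ADD     : -3
PUSH -7 : -3 -7
POP     : -3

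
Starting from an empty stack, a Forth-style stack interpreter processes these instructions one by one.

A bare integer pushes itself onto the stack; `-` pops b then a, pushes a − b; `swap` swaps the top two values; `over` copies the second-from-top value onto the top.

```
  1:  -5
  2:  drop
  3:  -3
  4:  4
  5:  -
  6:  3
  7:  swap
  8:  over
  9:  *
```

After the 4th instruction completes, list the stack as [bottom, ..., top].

[-3, 4]

-5   -> [-5]
drop -> []
-3   -> [-3]
4    -> [-3, 4]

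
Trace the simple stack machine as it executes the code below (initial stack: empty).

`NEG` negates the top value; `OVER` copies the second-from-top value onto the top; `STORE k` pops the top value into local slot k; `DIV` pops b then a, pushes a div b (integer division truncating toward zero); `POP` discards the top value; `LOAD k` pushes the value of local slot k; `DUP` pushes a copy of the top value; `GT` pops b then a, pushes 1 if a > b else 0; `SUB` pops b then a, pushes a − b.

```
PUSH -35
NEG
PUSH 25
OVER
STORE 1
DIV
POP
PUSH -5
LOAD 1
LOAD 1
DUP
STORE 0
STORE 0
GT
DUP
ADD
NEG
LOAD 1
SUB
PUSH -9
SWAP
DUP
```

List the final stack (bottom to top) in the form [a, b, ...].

PUSH -35 -> -35
NEG      -> 35
PUSH 25  -> 35 25
OVER     -> 35 25 35
STORE 1  -> 35 25
DIV      -> 1
POP      -> (empty)
PUSH -5  -> -5
LOAD 1   -> -5 35
LOAD 1   -> -5 35 35
DUP      -> -5 35 35 35
STORE 0  -> -5 35 35
STORE 0  -> -5 35
GT       -> 0
DUP      -> 0 0
ADD      -> 0
NEG      -> 0
LOAD 1   -> 0 35
SUB      -> -35
PUSH -9  -> -35 -9
SWAP     -> -9 -35
DUP      -> -9 -35 -35

[-9, -35, -35]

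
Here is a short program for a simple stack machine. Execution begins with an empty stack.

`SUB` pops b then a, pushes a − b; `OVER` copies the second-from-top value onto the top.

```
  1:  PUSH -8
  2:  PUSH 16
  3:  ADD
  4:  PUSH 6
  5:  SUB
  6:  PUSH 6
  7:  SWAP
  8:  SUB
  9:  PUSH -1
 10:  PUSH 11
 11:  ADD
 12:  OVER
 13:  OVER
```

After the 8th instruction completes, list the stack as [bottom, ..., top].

[4]

PUSH -8 → [-8]
PUSH 16 → [-8, 16]
ADD     → [8]
PUSH 6  → [8, 6]
SUB     → [2]
PUSH 6  → [2, 6]
SWAP    → [6, 2]
SUB     → [4]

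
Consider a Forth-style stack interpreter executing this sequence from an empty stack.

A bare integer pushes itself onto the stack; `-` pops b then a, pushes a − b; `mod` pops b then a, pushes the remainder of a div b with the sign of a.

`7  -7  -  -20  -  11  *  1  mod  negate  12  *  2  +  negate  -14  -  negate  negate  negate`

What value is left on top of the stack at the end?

7       7
-7      7 -7
-       14
-20     14 -20
-       34
11      34 11
*       374
1       374 1
mod     0
negate  0
12      0 12
*       0
2       0 2
+       2
negate  -2
-14     -2 -14
-       12
negate  -12
negate  12
negate  -12

-12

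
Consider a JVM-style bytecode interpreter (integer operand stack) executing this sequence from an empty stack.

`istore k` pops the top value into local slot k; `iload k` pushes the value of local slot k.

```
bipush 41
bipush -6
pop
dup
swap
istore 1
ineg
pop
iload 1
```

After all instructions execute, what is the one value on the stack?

bipush 41 → 41
bipush -6 → 41 -6
pop       → 41
dup       → 41 41
swap      → 41 41
istore 1  → 41
ineg      → -41
pop       → (empty)
iload 1   → 41

41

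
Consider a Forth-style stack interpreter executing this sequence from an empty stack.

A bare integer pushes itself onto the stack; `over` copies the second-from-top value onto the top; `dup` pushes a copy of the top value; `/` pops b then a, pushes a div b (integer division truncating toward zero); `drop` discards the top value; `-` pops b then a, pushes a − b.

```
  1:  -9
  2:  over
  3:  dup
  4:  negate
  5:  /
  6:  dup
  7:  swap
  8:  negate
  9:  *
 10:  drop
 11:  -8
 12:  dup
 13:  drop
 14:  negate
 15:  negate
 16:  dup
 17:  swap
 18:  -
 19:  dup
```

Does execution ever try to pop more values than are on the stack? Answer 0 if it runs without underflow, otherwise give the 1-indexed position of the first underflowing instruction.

2

-9 -> -9
over  — needs 2 operands, stack has 1 → underflow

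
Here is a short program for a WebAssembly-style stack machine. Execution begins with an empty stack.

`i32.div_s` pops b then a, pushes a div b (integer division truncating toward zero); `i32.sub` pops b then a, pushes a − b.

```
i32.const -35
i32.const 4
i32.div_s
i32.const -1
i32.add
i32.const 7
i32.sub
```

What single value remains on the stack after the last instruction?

i32.const -35  [-35]
i32.const 4    [-35, 4]
i32.div_s      [-8]
i32.const -1   [-8, -1]
i32.add        [-9]
i32.const 7    [-9, 7]
i32.sub        [-16]

-16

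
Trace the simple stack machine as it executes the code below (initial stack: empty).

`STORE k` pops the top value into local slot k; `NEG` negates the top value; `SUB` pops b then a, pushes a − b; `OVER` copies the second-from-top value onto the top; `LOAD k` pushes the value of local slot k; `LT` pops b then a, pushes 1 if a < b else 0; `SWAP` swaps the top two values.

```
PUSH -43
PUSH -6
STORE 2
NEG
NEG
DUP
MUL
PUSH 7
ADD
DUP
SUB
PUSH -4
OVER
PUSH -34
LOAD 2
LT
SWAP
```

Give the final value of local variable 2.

PUSH -43 : [-43]
PUSH -6  : [-43, -6]
STORE 2  : [-43]
NEG      : [43]
NEG      : [-43]
DUP      : [-43, -43]
MUL      : [1849]
PUSH 7   : [1849, 7]
ADD      : [1856]
DUP      : [1856, 1856]
SUB      : [0]
PUSH -4  : [0, -4]
OVER     : [0, -4, 0]
PUSH -34 : [0, -4, 0, -34]
LOAD 2   : [0, -4, 0, -34, -6]
LT       : [0, -4, 0, 1]
SWAP     : [0, -4, 1, 0]

-6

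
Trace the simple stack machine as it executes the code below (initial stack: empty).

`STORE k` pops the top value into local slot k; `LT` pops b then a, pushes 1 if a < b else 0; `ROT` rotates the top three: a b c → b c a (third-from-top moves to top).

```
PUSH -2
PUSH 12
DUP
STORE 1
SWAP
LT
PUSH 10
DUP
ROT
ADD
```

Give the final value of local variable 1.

12

PUSH -2 → -2
PUSH 12 → -2 12
DUP     → -2 12 12
STORE 1 → -2 12
SWAP    → 12 -2
LT      → 0
PUSH 10 → 0 10
DUP     → 0 10 10
ROT     → 10 10 0
ADD     → 10 10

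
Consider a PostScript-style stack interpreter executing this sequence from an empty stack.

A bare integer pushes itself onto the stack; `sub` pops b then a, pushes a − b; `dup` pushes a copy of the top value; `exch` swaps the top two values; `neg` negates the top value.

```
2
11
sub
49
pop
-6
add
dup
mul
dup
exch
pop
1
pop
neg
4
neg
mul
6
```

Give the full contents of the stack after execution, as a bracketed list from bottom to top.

2    → 2
11   → 2 11
sub  → -9
49   → -9 49
pop  → -9
-6   → -9 -6
add  → -15
dup  → -15 -15
mul  → 225
dup  → 225 225
exch → 225 225
pop  → 225
1    → 225 1
pop  → 225
neg  → -225
4    → -225 4
neg  → -225 -4
mul  → 900
6    → 900 6

[900, 6]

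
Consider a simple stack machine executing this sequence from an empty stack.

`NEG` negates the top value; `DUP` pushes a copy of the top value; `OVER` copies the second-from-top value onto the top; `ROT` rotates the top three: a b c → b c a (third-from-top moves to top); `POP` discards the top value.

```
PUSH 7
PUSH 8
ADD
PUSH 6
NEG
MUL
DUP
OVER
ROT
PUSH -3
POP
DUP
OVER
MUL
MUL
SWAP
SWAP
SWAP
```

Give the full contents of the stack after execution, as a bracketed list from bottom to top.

[-90, -729000, -90]

PUSH 7   [7]
PUSH 8   [7, 8]
ADD      [15]
PUSH 6   [15, 6]
NEG      [15, -6]
MUL      [-90]
DUP      [-90, -90]
OVER     [-90, -90, -90]
ROT      [-90, -90, -90]
PUSH -3  [-90, -90, -90, -3]
POP      [-90, -90, -90]
DUP      [-90, -90, -90, -90]
OVER     [-90, -90, -90, -90, -90]
MUL      [-90, -90, -90, 8100]
MUL      [-90, -90, -729000]
SWAP     [-90, -729000, -90]
SWAP     [-90, -90, -729000]
SWAP     [-90, -729000, -90]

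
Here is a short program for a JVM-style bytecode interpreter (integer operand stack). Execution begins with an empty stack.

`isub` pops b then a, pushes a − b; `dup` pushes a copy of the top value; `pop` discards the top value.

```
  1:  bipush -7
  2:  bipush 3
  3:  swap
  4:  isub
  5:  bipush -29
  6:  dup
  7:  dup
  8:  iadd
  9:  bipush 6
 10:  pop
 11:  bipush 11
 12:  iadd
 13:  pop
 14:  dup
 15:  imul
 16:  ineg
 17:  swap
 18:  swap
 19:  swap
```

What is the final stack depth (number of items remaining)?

bipush -7  → [-7]
bipush 3   → [-7, 3]
swap       → [3, -7]
isub       → [10]
bipush -29 → [10, -29]
dup        → [10, -29, -29]
dup        → [10, -29, -29, -29]
iadd       → [10, -29, -58]
bipush 6   → [10, -29, -58, 6]
pop        → [10, -29, -58]
bipush 11  → [10, -29, -58, 11]
iadd       → [10, -29, -47]
pop        → [10, -29]
dup        → [10, -29, -29]
imul       → [10, 841]
ineg       → [10, -841]
swap       → [-841, 10]
swap       → [10, -841]
swap       → [-841, 10]

2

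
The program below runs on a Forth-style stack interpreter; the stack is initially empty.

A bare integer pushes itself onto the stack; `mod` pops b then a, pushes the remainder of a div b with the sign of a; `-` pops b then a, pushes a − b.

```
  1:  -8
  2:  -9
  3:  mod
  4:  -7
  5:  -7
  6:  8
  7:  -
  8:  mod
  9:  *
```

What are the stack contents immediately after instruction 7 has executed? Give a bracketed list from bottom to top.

-8  : [-8]
-9  : [-8, -9]
mod : [-8]
-7  : [-8, -7]
-7  : [-8, -7, -7]
8   : [-8, -7, -7, 8]
-   : [-8, -7, -15]

[-8, -7, -15]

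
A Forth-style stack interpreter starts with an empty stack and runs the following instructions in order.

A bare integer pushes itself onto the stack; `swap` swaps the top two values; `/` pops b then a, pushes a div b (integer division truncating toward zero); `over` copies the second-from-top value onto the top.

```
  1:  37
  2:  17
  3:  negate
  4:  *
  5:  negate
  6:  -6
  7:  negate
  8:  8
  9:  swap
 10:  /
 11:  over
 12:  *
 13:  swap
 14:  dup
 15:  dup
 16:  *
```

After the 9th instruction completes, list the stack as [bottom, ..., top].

37     : 37
17     : 37 17
negate : 37 -17
*      : -629
negate : 629
-6     : 629 -6
negate : 629 6
8      : 629 6 8
swap   : 629 8 6

[629, 8, 6]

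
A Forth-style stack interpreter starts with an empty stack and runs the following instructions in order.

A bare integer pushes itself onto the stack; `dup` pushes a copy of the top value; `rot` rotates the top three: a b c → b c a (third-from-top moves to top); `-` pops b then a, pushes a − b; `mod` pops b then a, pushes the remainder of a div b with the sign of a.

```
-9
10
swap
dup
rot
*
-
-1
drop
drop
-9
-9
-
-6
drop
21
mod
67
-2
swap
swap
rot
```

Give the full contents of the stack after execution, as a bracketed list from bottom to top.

[67, -2, 0]

-9   : [-9]
10   : [-9, 10]
swap : [10, -9]
dup  : [10, -9, -9]
rot  : [-9, -9, 10]
*    : [-9, -90]
-    : [81]
-1   : [81, -1]
drop : [81]
drop : []
-9   : [-9]
-9   : [-9, -9]
-    : [0]
-6   : [0, -6]
drop : [0]
21   : [0, 21]
mod  : [0]
67   : [0, 67]
-2   : [0, 67, -2]
swap : [0, -2, 67]
swap : [0, 67, -2]
rot  : [67, -2, 0]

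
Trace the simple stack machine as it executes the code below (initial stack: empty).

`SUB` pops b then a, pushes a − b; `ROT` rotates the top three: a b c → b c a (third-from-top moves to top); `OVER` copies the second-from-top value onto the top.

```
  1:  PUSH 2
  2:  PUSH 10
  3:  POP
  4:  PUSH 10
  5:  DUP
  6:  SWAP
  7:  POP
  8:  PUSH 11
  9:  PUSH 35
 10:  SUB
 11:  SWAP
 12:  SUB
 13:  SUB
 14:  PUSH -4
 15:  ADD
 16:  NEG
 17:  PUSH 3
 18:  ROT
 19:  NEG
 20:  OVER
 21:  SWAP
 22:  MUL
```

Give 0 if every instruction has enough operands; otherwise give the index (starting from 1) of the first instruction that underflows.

18

PUSH 2  → 2
PUSH 10 → 2 10
POP     → 2
PUSH 10 → 2 10
DUP     → 2 10 10
SWAP    → 2 10 10
POP     → 2 10
PUSH 11 → 2 10 11
PUSH 35 → 2 10 11 35
SUB     → 2 10 -24
SWAP    → 2 -24 10
SUB     → 2 -34
SUB     → 36
PUSH -4 → 36 -4
ADD     → 32
NEG     → -32
PUSH 3  → -32 3
ROT  — needs 3 operands, stack has 2 → underflow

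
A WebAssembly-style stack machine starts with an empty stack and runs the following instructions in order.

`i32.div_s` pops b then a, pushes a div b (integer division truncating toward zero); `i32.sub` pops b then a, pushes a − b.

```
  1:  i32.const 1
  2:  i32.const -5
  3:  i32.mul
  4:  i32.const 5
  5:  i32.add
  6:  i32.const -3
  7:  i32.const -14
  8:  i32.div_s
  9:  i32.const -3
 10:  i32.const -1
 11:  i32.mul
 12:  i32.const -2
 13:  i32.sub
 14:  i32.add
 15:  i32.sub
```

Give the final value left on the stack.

i32.const 1   -> [1]
i32.const -5  -> [1, -5]
i32.mul       -> [-5]
i32.const 5   -> [-5, 5]
i32.add       -> [0]
i32.const -3  -> [0, -3]
i32.const -14 -> [0, -3, -14]
i32.div_s     -> [0, 0]
i32.const -3  -> [0, 0, -3]
i32.const -1  -> [0, 0, -3, -1]
i32.mul       -> [0, 0, 3]
i32.const -2  -> [0, 0, 3, -2]
i32.sub       -> [0, 0, 5]
i32.add       -> [0, 5]
i32.sub       -> [-5]

-5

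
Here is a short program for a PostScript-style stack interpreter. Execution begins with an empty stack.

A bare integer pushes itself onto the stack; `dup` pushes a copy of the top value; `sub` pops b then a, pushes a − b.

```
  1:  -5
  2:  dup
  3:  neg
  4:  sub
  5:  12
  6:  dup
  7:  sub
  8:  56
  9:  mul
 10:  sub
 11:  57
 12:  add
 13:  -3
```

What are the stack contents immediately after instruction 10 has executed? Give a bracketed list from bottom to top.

[-10]

-5  → [-5]
dup → [-5, -5]
neg → [-5, 5]
sub → [-10]
12  → [-10, 12]
dup → [-10, 12, 12]
sub → [-10, 0]
56  → [-10, 0, 56]
mul → [-10, 0]
sub → [-10]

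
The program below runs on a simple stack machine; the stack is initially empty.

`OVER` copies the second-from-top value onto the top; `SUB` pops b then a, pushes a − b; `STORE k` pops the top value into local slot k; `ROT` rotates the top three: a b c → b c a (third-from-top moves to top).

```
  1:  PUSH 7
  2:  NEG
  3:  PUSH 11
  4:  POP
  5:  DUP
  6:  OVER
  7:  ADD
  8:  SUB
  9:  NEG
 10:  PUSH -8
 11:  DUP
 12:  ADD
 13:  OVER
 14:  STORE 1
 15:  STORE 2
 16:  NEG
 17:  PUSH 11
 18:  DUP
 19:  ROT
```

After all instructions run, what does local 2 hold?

PUSH 7  : 7
NEG     : -7
PUSH 11 : -7 11
POP     : -7
DUP     : -7 -7
OVER    : -7 -7 -7
ADD     : -7 -14
SUB     : 7
NEG     : -7
PUSH -8 : -7 -8
DUP     : -7 -8 -8
ADD     : -7 -16
OVER    : -7 -16 -7
STORE 1 : -7 -16
STORE 2 : -7
NEG     : 7
PUSH 11 : 7 11
DUP     : 7 11 11
ROT     : 11 11 7

-16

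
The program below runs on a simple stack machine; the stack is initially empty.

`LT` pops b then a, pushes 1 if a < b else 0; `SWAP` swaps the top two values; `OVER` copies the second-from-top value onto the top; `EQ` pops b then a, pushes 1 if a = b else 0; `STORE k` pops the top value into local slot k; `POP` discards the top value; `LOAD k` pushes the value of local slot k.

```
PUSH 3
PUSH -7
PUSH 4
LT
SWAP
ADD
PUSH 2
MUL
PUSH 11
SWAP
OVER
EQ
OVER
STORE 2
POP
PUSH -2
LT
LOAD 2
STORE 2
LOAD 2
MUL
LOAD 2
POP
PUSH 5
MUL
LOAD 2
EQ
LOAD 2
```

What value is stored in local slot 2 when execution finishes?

11

PUSH 3  → 3
PUSH -7 → 3 -7
PUSH 4  → 3 -7 4
LT      → 3 1
SWAP    → 1 3
ADD     → 4
PUSH 2  → 4 2
MUL     → 8
PUSH 11 → 8 11
SWAP    → 11 8
OVER    → 11 8 11
EQ      → 11 0
OVER    → 11 0 11
STORE 2 → 11 0
POP     → 11
PUSH -2 → 11 -2
LT      → 0
LOAD 2  → 0 11
STORE 2 → 0
LOAD 2  → 0 11
MUL     → 0
LOAD 2  → 0 11
POP     → 0
PUSH 5  → 0 5
MUL     → 0
LOAD 2  → 0 11
EQ      → 0
LOAD 2  → 0 11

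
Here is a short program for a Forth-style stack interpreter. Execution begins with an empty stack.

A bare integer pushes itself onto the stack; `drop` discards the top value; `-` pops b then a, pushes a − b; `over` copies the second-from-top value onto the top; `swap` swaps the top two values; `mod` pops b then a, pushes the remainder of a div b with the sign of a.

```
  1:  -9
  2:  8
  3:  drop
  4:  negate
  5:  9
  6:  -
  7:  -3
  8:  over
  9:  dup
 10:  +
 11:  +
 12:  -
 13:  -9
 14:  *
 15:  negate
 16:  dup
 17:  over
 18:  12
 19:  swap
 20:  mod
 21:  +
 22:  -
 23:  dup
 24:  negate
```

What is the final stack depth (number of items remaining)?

-9     → -9
8      → -9 8
drop   → -9
negate → 9
9      → 9 9
-      → 0
-3     → 0 -3
over   → 0 -3 0
dup    → 0 -3 0 0
+      → 0 -3 0
+      → 0 -3
-      → 3
-9     → 3 -9
*      → -27
negate → 27
dup    → 27 27
over   → 27 27 27
12     → 27 27 27 12
swap   → 27 27 12 27
mod    → 27 27 12
+      → 27 39
-      → -12
dup    → -12 -12
negate → -12 12

2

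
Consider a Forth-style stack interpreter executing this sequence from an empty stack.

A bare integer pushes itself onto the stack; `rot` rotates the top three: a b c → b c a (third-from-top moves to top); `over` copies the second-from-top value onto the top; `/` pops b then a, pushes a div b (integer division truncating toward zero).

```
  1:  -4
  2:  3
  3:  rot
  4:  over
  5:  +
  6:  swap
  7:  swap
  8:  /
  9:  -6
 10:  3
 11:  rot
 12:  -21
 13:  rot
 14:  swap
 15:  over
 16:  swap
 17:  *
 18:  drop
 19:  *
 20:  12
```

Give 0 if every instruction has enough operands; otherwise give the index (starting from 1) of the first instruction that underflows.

3

-4  -4
3   -4 3
rot  — needs 3 operands, stack has 2 → underflow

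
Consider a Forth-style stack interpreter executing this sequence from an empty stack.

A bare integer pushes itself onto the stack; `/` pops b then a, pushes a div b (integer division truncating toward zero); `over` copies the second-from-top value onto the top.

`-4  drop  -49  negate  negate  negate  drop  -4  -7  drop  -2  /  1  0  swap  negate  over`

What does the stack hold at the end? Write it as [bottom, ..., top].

[2, 0, -1, 0]

-4     → [-4]
drop   → []
-49    → [-49]
negate → [49]
negate → [-49]
negate → [49]
drop   → []
-4     → [-4]
-7     → [-4, -7]
drop   → [-4]
-2     → [-4, -2]
/      → [2]
1      → [2, 1]
0      → [2, 1, 0]
swap   → [2, 0, 1]
negate → [2, 0, -1]
over   → [2, 0, -1, 0]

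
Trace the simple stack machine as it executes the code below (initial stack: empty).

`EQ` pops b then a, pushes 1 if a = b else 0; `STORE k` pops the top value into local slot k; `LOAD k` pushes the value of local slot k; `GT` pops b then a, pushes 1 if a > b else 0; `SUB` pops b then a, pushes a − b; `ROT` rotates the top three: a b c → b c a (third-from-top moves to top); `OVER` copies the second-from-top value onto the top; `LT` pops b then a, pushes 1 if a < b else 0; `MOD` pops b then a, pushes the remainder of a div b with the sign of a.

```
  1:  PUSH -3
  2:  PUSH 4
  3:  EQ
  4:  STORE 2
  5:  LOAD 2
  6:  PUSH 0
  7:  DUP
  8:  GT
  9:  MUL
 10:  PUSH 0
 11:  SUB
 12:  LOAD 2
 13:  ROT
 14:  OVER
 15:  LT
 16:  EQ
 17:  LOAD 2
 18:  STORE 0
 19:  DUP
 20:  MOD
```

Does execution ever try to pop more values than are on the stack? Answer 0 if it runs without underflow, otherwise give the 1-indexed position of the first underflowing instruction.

PUSH -3 : [-3]
PUSH 4  : [-3, 4]
EQ      : [0]
STORE 2 : []
LOAD 2  : [0]
PUSH 0  : [0, 0]
DUP     : [0, 0, 0]
GT      : [0, 0]
MUL     : [0]
PUSH 0  : [0, 0]
SUB     : [0]
LOAD 2  : [0, 0]
ROT  — needs 3 operands, stack has 2 → underflow

13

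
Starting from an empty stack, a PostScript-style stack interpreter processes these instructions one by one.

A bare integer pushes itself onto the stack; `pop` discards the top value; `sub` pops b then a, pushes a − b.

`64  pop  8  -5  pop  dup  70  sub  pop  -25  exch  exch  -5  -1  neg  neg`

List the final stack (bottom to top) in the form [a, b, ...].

64   → 64
pop  → (empty)
8    → 8
-5   → 8 -5
pop  → 8
dup  → 8 8
70   → 8 8 70
sub  → 8 -62
pop  → 8
-25  → 8 -25
exch → -25 8
exch → 8 -25
-5   → 8 -25 -5
-1   → 8 -25 -5 -1
neg  → 8 -25 -5 1
neg  → 8 -25 -5 -1

[8, -25, -5, -1]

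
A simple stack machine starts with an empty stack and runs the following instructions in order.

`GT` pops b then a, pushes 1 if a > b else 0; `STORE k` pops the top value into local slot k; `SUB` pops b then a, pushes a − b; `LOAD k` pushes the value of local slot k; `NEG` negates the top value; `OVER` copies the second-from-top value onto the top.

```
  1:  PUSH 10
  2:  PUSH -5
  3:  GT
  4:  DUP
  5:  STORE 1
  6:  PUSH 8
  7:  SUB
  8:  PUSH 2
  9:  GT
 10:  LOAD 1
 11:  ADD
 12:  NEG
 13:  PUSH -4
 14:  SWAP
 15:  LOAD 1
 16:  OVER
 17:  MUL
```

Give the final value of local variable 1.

PUSH 10 -> [10]
PUSH -5 -> [10, -5]
GT      -> [1]
DUP     -> [1, 1]
STORE 1 -> [1]
PUSH 8  -> [1, 8]
SUB     -> [-7]
PUSH 2  -> [-7, 2]
GT      -> [0]
LOAD 1  -> [0, 1]
ADD     -> [1]
NEG     -> [-1]
PUSH -4 -> [-1, -4]
SWAP    -> [-4, -1]
LOAD 1  -> [-4, -1, 1]
OVER    -> [-4, -1, 1, -1]
MUL     -> [-4, -1, -1]

1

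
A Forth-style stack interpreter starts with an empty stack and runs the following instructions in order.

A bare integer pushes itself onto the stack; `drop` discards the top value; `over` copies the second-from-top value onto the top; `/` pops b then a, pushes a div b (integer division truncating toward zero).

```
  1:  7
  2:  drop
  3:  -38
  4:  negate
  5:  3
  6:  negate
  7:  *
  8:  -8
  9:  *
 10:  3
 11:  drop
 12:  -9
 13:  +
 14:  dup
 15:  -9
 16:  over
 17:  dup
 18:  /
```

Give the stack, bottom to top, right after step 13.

[903]

7      → 7
drop   → (empty)
-38    → -38
negate → 38
3      → 38 3
negate → 38 -3
*      → -114
-8     → -114 -8
*      → 912
3      → 912 3
drop   → 912
-9     → 912 -9
+      → 903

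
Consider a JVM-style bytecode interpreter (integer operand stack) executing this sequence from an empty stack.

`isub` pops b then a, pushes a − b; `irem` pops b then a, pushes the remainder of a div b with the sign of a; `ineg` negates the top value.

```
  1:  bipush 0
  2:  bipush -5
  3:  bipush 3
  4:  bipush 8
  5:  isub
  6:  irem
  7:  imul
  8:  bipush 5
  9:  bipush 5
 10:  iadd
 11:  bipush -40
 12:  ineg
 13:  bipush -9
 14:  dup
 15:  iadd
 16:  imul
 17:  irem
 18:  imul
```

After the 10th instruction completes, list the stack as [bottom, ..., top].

bipush 0  -> [0]
bipush -5 -> [0, -5]
bipush 3  -> [0, -5, 3]
bipush 8  -> [0, -5, 3, 8]
isub      -> [0, -5, -5]
irem      -> [0, 0]
imul      -> [0]
bipush 5  -> [0, 5]
bipush 5  -> [0, 5, 5]
iadd      -> [0, 10]

[0, 10]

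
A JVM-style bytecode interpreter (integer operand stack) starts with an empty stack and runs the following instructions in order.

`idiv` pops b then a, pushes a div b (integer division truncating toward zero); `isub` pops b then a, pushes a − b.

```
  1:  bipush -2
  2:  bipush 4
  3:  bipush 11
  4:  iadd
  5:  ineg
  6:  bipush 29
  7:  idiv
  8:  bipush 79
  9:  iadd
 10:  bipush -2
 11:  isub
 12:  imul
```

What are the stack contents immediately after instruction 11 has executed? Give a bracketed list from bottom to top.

[-2, 81]

bipush -2 → [-2]
bipush 4  → [-2, 4]
bipush 11 → [-2, 4, 11]
iadd      → [-2, 15]
ineg      → [-2, -15]
bipush 29 → [-2, -15, 29]
idiv      → [-2, 0]
bipush 79 → [-2, 0, 79]
iadd      → [-2, 79]
bipush -2 → [-2, 79, -2]
isub      → [-2, 81]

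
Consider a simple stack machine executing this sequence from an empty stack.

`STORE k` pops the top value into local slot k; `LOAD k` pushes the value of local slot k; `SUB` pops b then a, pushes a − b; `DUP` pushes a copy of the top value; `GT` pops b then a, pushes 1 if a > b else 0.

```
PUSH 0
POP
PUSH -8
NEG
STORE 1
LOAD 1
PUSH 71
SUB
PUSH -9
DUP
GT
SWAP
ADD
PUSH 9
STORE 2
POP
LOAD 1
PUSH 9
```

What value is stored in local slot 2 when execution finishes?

PUSH 0  : [0]
POP     : []
PUSH -8 : [-8]
NEG     : [8]
STORE 1 : []
LOAD 1  : [8]
PUSH 71 : [8, 71]
SUB     : [-63]
PUSH -9 : [-63, -9]
DUP     : [-63, -9, -9]
GT      : [-63, 0]
SWAP    : [0, -63]
ADD     : [-63]
PUSH 9  : [-63, 9]
STORE 2 : [-63]
POP     : []
LOAD 1  : [8]
PUSH 9  : [8, 9]

9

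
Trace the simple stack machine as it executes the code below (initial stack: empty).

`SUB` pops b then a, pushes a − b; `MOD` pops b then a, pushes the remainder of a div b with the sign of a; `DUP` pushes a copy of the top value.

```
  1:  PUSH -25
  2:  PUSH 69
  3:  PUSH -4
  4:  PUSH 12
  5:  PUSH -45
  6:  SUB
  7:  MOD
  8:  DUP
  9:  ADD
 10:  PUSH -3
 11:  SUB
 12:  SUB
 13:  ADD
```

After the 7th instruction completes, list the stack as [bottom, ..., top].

PUSH -25 -> [-25]
PUSH 69  -> [-25, 69]
PUSH -4  -> [-25, 69, -4]
PUSH 12  -> [-25, 69, -4, 12]
PUSH -45 -> [-25, 69, -4, 12, -45]
SUB      -> [-25, 69, -4, 57]
MOD      -> [-25, 69, -4]

[-25, 69, -4]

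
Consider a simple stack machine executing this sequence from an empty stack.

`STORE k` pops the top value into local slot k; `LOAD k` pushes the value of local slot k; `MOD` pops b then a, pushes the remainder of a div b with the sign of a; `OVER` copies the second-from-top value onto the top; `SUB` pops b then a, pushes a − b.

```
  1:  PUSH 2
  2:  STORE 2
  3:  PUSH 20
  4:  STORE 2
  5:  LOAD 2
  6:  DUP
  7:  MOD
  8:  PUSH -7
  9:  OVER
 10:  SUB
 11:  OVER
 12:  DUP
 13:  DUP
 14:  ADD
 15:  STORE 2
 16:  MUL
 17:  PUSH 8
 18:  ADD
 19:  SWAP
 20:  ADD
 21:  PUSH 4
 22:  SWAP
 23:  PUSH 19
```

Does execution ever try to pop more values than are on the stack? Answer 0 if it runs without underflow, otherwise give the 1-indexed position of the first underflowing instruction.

0

PUSH 2   2
STORE 2  (empty)
PUSH 20  20
STORE 2  (empty)
LOAD 2   20
DUP      20 20
MOD      0
PUSH -7  0 -7
OVER     0 -7 0
SUB      0 -7
OVER     0 -7 0
DUP      0 -7 0 0
DUP      0 -7 0 0 0
ADD      0 -7 0 0
STORE 2  0 -7 0
MUL      0 0
PUSH 8   0 0 8
ADD      0 8
SWAP     8 0
ADD      8
PUSH 4   8 4
SWAP     4 8
PUSH 19  4 8 19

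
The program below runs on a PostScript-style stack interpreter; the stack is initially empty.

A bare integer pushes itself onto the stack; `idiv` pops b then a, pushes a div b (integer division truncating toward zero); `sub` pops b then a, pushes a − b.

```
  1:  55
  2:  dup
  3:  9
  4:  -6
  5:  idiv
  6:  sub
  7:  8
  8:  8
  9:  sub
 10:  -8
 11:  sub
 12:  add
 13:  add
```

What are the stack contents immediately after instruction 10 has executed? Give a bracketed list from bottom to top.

[55, 56, 0, -8]

55   : [55]
dup  : [55, 55]
9    : [55, 55, 9]
-6   : [55, 55, 9, -6]
idiv : [55, 55, -1]
sub  : [55, 56]
8    : [55, 56, 8]
8    : [55, 56, 8, 8]
sub  : [55, 56, 0]
-8   : [55, 56, 0, -8]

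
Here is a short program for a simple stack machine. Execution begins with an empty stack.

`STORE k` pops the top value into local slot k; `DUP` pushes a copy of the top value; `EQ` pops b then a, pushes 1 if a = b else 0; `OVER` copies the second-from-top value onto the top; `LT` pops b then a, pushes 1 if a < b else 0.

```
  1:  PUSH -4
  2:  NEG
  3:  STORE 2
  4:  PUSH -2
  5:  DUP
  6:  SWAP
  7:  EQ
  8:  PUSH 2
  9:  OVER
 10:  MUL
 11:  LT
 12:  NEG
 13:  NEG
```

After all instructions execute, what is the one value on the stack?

1

PUSH -4 -> -4
NEG     -> 4
STORE 2 -> (empty)
PUSH -2 -> -2
DUP     -> -2 -2
SWAP    -> -2 -2
EQ      -> 1
PUSH 2  -> 1 2
OVER    -> 1 2 1
MUL     -> 1 2
LT      -> 1
NEG     -> -1
NEG     -> 1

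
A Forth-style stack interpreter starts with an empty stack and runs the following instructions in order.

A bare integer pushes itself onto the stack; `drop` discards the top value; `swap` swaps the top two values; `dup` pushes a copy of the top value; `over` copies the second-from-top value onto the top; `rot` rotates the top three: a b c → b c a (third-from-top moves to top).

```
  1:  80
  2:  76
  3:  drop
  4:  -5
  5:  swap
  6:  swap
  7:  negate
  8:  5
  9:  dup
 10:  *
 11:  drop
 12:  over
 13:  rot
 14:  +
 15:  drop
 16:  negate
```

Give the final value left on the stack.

-5

80     : 80
76     : 80 76
drop   : 80
-5     : 80 -5
swap   : -5 80
swap   : 80 -5
negate : 80 5
5      : 80 5 5
dup    : 80 5 5 5
*      : 80 5 25
drop   : 80 5
over   : 80 5 80
rot    : 5 80 80
+      : 5 160
drop   : 5
negate : -5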